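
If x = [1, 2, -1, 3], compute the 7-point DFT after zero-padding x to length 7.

Original 4-point DFT: [5, 2+1i, -5, 2-1i]
Zero-padded 7-point DFT provides frequency interpolation.

DFT_7([x, 0, ...]) = [5, -0.2334-1.8904i, 3.3264-0.0382i, -2.0930-4.5744i, -2.0930+4.5744i, 3.3264+0.0382i, -0.2334+1.8904i]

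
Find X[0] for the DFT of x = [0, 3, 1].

X[0] = Σ(n=0 to 2) x[n] · ω_3^0 = Σ x[n]
= (0) + (3) + (1)

X[0] = 4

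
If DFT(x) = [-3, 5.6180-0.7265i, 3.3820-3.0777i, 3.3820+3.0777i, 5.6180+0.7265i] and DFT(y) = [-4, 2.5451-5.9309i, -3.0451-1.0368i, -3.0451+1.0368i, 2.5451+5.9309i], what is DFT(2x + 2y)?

By linearity: DFT(2x + 2y) = 2·DFT(x) + 2·DFT(y)
= 2·[-3, 5.6180-0.7265i, 3.3820-3.0777i, 3.3820+3.0777i, 5.6180+0.7265i] + 2·[-4, 2.5451-5.9309i, -3.0451-1.0368i, -3.0451+1.0368i, 2.5451+5.9309i]

Computing element-wise:
Z[0] = 2·(-3) + 2·(-4) = -14
Z[1] = 2·(5.6180-0.7265i) + 2·(2.5451-5.9309i) = 16.3262-13.3148i
Z[2] = 2·(3.3820-3.0777i) + 2·(-3.0451-1.0368i) = 0.6738-8.2290i
Z[3] = 2·(3.3820+3.0777i) + 2·(-3.0451+1.0368i) = 0.6738+8.2290i
Z[4] = 2·(5.6180+0.7265i) + 2·(2.5451+5.9309i) = 16.3262+13.3148i

DFT(2x + 2y) = 2·X + 2·Y = [-14, 16.3262-13.3148i, 0.6738-8.2290i, 0.6738+8.2290i, 16.3262+13.3148i]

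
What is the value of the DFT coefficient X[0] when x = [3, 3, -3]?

X[0] = Σ(n=0 to 2) x[n] · ω_3^0 = Σ x[n]
= (3) + (3) + (-3)

X[0] = 3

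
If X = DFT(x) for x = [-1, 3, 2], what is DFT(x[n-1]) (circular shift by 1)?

Time shift by 1: X_shifted[k] = ω_3^(1k) · X[k]
Shifted x = [2, -1, 3]

DFT(x[n-1]) = [4, 1.0000+3.4641i, 1.0000-3.4641i]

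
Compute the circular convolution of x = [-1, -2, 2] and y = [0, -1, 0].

(x ⊛ y)[n] = Σ(m=0 to 2) x[m] · y[(n-m) mod 3]

Computing each output sample:
(x ⊛ y)[0] = -2
(x ⊛ y)[1] = 1
(x ⊛ y)[2] = 2

x ⊛ y = [-2, 1, 2]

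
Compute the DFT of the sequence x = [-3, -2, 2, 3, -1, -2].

X[k] = Σ(n=0 to 5) x[n] · ω_6^(nk)
where ω_6 = e^(-2πi/6)

Computing each X[k]:
X[0] = -3
X[1] = -8.5000-2.5981i
X[2] = 1.5000+2.5981i
X[3] = -1
X[4] = 1.5000-2.5981i
X[5] = -8.5000+2.5981i

X = [-3, -8.5000-2.5981i, 1.5000+2.5981i, -1, 1.5000-2.5981i, -8.5000+2.5981i]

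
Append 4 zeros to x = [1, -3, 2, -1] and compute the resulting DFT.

Original 4-point DFT: [-1, -1+2i, 7, -1-2i]
Zero-padded 8-point DFT provides frequency interpolation.

DFT_8([x, 0, ...]) = [-1, -0.4142+0.8284i, -1+2i, 2.4142+4.8284i, 7, 2.4142-4.8284i, -1-2i, -0.4142-0.8284i]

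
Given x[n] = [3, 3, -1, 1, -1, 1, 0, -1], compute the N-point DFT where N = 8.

X[k] = Σ(n=0 to 7) x[n] · ω_8^(nk)
where ω_8 = e^(-2πi/8)

Computing each X[k]:
X[0] = 5
X[1] = 4.0000-1.8284i
X[2] = 3-4i
X[3] = 4.0000-3.8284i
X[4] = -3
X[5] = 4.0000+3.8284i
X[6] = 3+4i
X[7] = 4.0000+1.8284i

X = [5, 4.0000-1.8284i, 3-4i, 4.0000-3.8284i, -3, 4.0000+3.8284i, 3+4i, 4.0000+1.8284i]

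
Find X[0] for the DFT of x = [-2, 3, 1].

X[0] = Σ(n=0 to 2) x[n] · ω_3^0 = Σ x[n]
= (-2) + (3) + (1)

X[0] = 2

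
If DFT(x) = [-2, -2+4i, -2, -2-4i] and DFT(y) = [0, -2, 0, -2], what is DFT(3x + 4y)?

By linearity: DFT(3x + 4y) = 3·DFT(x) + 4·DFT(y)
= 3·[-2, -2+4i, -2, -2-4i] + 4·[0, -2, 0, -2]

Computing element-wise:
Z[0] = 3·(-2) + 4·(0) = -6
Z[1] = 3·(-2+4i) + 4·(-2) = -14+12i
Z[2] = 3·(-2) + 4·(0) = -6
Z[3] = 3·(-2-4i) + 4·(-2) = -14-12i

DFT(3x + 4y) = 3·X + 4·Y = [-6, -14+12i, -6, -14-12i]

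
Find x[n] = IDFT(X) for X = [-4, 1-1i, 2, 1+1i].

x[n] = (1/4) Σ(k=0 to 3) X[k] · e^(2πikn/4)

Computing each x[n]:
x[0] = 0
x[1] = -1
x[2] = -1
x[3] = -2

x = [0, -1, -1, -2]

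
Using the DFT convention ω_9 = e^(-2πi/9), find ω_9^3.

ω_9^3 = e^(-2πi·3/9)
= cos(-2π·3/9) + i·sin(-2π·3/9)
= cos(-6π/9) + i·sin(-6π/9)

ω_9^3 = cos(-6π/9) + i·sin(-6π/9) = -0.5000-0.8660i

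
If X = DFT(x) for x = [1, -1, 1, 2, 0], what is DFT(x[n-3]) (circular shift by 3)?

Time shift by 3: X_shifted[k] = ω_5^(3k) · X[k]
Shifted x = [1, 2, 0, 1, -1]

DFT(x[n-3]) = [3, 0.5000-2.2654i, 0.5000-2.7144i, 0.5000+2.7144i, 0.5000+2.2654i]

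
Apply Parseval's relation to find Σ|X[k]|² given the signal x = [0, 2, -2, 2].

Parseval: Σ|x[n]|² = (1/N)Σ|X[k]|², so Σ|X[k]|² = N·Σ|x[n]|² = 4·12.0000

Σ|X[k]|² = N·Σ|x[n]|² = 4·12.0000 = 48.0000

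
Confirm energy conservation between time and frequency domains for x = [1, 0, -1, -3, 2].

Time domain:
Σ|x[n]|² = |1|² + |0|² + |-1|² + |-3|² + |2|² = 15.0000

Frequency domain:
(1/5)Σ|X[k]|² = (1/5)(|-1|² + |4.8541+0.7265i|² + |-1.8541+3.0777i|² + |-1.8541-3.0777i|² + |4.8541-0.7265i|²) = (1/5)·75.0000 = 15.0000

Both sides agree, confirming Parseval's theorem.

Σ|x[n]|² = (1/N)Σ|X[k]|² = 15.0000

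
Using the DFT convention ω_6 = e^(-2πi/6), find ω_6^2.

ω_6^2 = e^(-2πi·2/6)
= cos(-2π·2/6) + i·sin(-2π·2/6)
= cos(-4π/6) + i·sin(-4π/6)

ω_6^2 = cos(-4π/6) + i·sin(-4π/6) = -0.5000-0.8660i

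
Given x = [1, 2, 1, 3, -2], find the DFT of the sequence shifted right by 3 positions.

Time shift by 3: X_shifted[k] = ω_5^(3k) · X[k]
Shifted x = [1, 3, -2, 1, 2]

DFT(x[n-3]) = [5, 3.3541+0.8123i, -3.3541-3.4410i, -3.3541+3.4410i, 3.3541-0.8123i]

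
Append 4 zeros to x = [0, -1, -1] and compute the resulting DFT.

Original 3-point DFT: [-2, 1, 1]
Zero-padded 7-point DFT provides frequency interpolation.

DFT_7([x, 0, ...]) = [-2, -0.4010+1.7568i, 1.1235+0.5410i, 0.2775-0.3479i, 0.2775+0.3479i, 1.1235-0.5410i, -0.4010-1.7568i]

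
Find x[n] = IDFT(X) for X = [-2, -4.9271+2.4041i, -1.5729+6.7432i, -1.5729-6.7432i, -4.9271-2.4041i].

x[n] = (1/5) Σ(k=0 to 4) X[k] · e^(2πikn/5)

Computing each x[n]:
x[0] = -3
x[1] = -3
x[2] = 3
x[3] = -1
x[4] = 2

x = [-3, -3, 3, -1, 2]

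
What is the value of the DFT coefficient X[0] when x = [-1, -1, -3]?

X[0] = Σ(n=0 to 2) x[n] · ω_3^0 = Σ x[n]
= (-1) + (-1) + (-3)

X[0] = -5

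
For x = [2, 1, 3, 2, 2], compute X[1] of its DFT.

X[1] = Σ(n=0 to 4) x[n] · ω_5^(1n) where ω_5 = e^(-2πi/5)
= (2)·ω_5^0 + (1)·ω_5^1 + (3)·ω_5^2 + (2)·ω_5^3 + (2)·ω_5^4

X[1] = -1.1180+0.3633i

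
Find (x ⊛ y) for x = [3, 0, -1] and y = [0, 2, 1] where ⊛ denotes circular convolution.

(x ⊛ y)[n] = Σ(m=0 to 2) x[m] · y[(n-m) mod 3]

Computing each output sample:
(x ⊛ y)[0] = -2
(x ⊛ y)[1] = 5
(x ⊛ y)[2] = 3

x ⊛ y = [-2, 5, 3]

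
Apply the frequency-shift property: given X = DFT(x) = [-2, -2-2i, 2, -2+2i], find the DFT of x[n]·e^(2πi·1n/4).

Modulation property: DFT(ω_4^(-1n)·x[n]) = X[(k-1) mod 4], so circularly shift X by 1 positions.

X[k-1] = [-2+2i, -2, -2-2i, 2]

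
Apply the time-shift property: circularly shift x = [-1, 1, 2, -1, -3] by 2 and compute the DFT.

Time shift by 2: X_shifted[k] = ω_5^(2k) · X[k]
Shifted x = [-1, -3, -1, 1, 2]

DFT(x[n-2]) = [-2, -1.3090+5.9309i, -0.1910+1.0368i, -0.1910-1.0368i, -1.3090-5.9309i]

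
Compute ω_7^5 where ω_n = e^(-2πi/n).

ω_7^5 = e^(-2πi·5/7)
= cos(-2π·5/7) + i·sin(-2π·5/7)
= cos(-10π/7) + i·sin(-10π/7)

ω_7^5 = cos(-10π/7) + i·sin(-10π/7) = -0.2225+0.9749i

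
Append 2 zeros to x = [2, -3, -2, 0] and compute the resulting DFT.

Original 4-point DFT: [-3, 4+3i, 3, 4-3i]
Zero-padded 6-point DFT provides frequency interpolation.

DFT_6([x, 0, ...]) = [-3, 1.5000+4.3301i, 4.5000+0.8660i, 3, 4.5000-0.8660i, 1.5000-4.3301i]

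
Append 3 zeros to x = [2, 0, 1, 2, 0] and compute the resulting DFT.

Original 5-point DFT: [5, -0.4271+0.5878i, 2.9271-0.9511i, 2.9271+0.9511i, -0.4271-0.5878i]
Zero-padded 8-point DFT provides frequency interpolation.

DFT_8([x, 0, ...]) = [5, 0.5858-2.4142i, 1+2i, 3.4142-0.4142i, 1, 3.4142+0.4142i, 1-2i, 0.5858+2.4142i]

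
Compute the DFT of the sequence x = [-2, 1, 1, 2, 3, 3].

X[k] = Σ(n=0 to 5) x[n] · ω_6^(nk)
where ω_6 = e^(-2πi/6)

Computing each X[k]:
X[0] = 8
X[1] = -4.0000+3.4641i
X[2] = -4
X[3] = -4
X[4] = -4
X[5] = -4.0000-3.4641i

X = [8, -4.0000+3.4641i, -4, -4, -4, -4.0000-3.4641i]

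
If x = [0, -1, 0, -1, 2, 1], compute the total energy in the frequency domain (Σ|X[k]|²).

Parseval: Σ|x[n]|² = (1/N)Σ|X[k]|², so Σ|X[k]|² = N·Σ|x[n]|² = 6·7.0000

Σ|X[k]|² = N·Σ|x[n]|² = 6·7.0000 = 42.0000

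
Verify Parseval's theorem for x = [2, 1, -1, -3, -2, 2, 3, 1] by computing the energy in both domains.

Time domain:
Σ|x[n]|² = |2|² + |1|² + |-1|² + |-3|² + |-2|² + |2|² + |3|² + |1|² = 33.0000

Frequency domain:
(1/8)Σ|X[k]|² = (1/8)(|3|² + |6.1213+7.5355i|² + |-2-5i|² + |1.8787-0.4645i|² + |1|² + |1.8787+0.4645i|² + |-2+5i|² + |6.1213-7.5355i|²) = (1/8)·264.0000 = 33.0000

Both sides agree, confirming Parseval's theorem.

Σ|x[n]|² = (1/N)Σ|X[k]|² = 33.0000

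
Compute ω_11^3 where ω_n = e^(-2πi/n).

ω_11^3 = e^(-2πi·3/11)
= cos(-2π·3/11) + i·sin(-2π·3/11)
= cos(-6π/11) + i·sin(-6π/11)

ω_11^3 = cos(-6π/11) + i·sin(-6π/11) = -0.1423-0.9898i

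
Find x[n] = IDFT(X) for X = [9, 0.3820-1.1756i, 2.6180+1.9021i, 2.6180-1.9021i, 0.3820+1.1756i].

x[n] = (1/5) Σ(k=0 to 4) X[k] · e^(2πikn/5)

Computing each x[n]:
x[0] = 3
x[1] = 1
x[2] = 3
x[3] = 1
x[4] = 1

x = [3, 1, 3, 1, 1]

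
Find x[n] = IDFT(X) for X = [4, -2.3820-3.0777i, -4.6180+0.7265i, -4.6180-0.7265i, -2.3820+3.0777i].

x[n] = (1/5) Σ(k=0 to 4) X[k] · e^(2πikn/5)

Computing each x[n]:
x[0] = -2
x[1] = 3
x[2] = 2
x[3] = 0
x[4] = 1

x = [-2, 3, 2, 0, 1]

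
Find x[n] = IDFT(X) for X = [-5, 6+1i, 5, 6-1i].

x[n] = (1/4) Σ(k=0 to 3) X[k] · e^(2πikn/4)

Computing each x[n]:
x[0] = 3
x[1] = -3
x[2] = -3
x[3] = -2

x = [3, -3, -3, -2]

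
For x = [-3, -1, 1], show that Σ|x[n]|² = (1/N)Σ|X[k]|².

Time domain:
Σ|x[n]|² = |-3|² + |-1|² + |1|² = 11.0000

Frequency domain:
(1/3)Σ|X[k]|² = (1/3)(|-3|² + |-3.0000+1.7321i|² + |-3.0000-1.7321i|²) = (1/3)·33.0000 = 11.0000

Both sides agree, confirming Parseval's theorem.

Σ|x[n]|² = (1/N)Σ|X[k]|² = 11.0000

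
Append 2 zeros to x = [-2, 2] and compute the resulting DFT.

Original 2-point DFT: [0, -4]
Zero-padded 4-point DFT provides frequency interpolation.

DFT_4([x, 0, ...]) = [0, -2-2i, -4, -2+2i]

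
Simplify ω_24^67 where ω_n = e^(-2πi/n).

Since ω_24^24 = 1, powers reduce modulo 24.
67 mod 24 = 19
So ω_24^67 = ω_24^19 = e^(-2πi·19/24)

ω_24^67 = ω_24^19 = 0.2588+0.9659i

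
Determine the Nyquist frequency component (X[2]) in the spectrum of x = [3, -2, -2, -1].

X[2] = Σ(n=0 to 3) x[n] · ω_4^(2n) where ω_4 = e^(-2πi/4)
= (3)·ω_4^0 + (-2)·ω_4^2 + (-2)·ω_4^4 + (-1)·ω_4^6

X[2] = 4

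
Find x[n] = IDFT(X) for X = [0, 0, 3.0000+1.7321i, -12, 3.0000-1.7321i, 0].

x[n] = (1/6) Σ(k=0 to 5) X[k] · e^(2πikn/6)

Computing each x[n]:
x[0] = -1
x[1] = 1
x[2] = -2
x[3] = 3
x[4] = -3
x[5] = 2

x = [-1, 1, -2, 3, -3, 2]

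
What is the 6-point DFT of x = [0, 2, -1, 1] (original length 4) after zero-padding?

Original 4-point DFT: [2, 1-1i, -4, 1+1i]
Zero-padded 6-point DFT provides frequency interpolation.

DFT_6([x, 0, ...]) = [2, 0.5000-0.8660i, 0.5000-2.5981i, -4, 0.5000+2.5981i, 0.5000+0.8660i]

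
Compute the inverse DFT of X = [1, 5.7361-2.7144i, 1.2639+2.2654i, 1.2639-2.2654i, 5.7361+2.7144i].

x[n] = (1/5) Σ(k=0 to 4) X[k] · e^(2πikn/5)

Computing each x[n]:
x[0] = 3
x[1] = 1
x[2] = 0
x[3] = -3
x[4] = 0

x = [3, 1, 0, -3, 0]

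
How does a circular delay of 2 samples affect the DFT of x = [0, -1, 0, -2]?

Time shift by 2: X_shifted[k] = ω_4^(2k) · X[k]
Shifted x = [0, -2, 0, -1]

DFT(x[n-2]) = [-3, 1i, 3, -1i]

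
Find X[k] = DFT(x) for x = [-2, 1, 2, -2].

X[k] = Σ(n=0 to 3) x[n] · ω_4^(nk)
where ω_4 = e^(-2πi/4)

Computing each X[k]:
X[0] = -1
X[1] = -4-3i
X[2] = 1
X[3] = -4+3i

X = [-1, -4-3i, 1, -4+3i]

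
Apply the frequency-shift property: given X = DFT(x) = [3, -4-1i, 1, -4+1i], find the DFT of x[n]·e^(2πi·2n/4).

Modulation property: DFT(ω_4^(-2n)·x[n]) = X[(k-2) mod 4], so circularly shift X by 2 positions.

X[k-2] = [1, -4+1i, 3, -4-1i]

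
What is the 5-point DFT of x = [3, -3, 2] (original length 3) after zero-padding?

Original 3-point DFT: [2, 3.5000+4.3301i, 3.5000-4.3301i]
Zero-padded 5-point DFT provides frequency interpolation.

DFT_5([x, 0, ...]) = [2, 0.4549+1.6776i, 6.0451+3.6655i, 6.0451-3.6655i, 0.4549-1.6776i]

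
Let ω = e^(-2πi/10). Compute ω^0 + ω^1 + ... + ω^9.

Sum of all nth roots of unity equals 0 for n > 1 (geometric series with r ≠ 1).

0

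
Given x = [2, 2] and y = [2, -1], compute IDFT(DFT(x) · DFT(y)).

(x ⊛ y)[n] = Σ(m=0 to 1) x[m] · y[(n-m) mod 2]

Computing each output sample:
(x ⊛ y)[0] = 2
(x ⊛ y)[1] = 2

x ⊛ y = [2, 2]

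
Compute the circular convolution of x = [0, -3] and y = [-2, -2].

(x ⊛ y)[n] = Σ(m=0 to 1) x[m] · y[(n-m) mod 2]

Computing each output sample:
(x ⊛ y)[0] = 6
(x ⊛ y)[1] = 6

x ⊛ y = [6, 6]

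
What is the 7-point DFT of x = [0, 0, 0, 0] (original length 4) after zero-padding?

Original 4-point DFT: [0, 0, 0, 0]
Zero-padded 7-point DFT provides frequency interpolation.

DFT_7([x, 0, ...]) = [0, 0, 0, 0, 0, 0, 0]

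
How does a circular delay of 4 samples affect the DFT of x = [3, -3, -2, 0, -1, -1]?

Time shift by 4: X_shifted[k] = ω_6^(4k) · X[k]
Shifted x = [-2, 0, -1, -1, 3, -3]

DFT(x[n-4]) = [-4, -3.5000+0.8660i, -2.5000-6.0622i, 4, -2.5000+6.0622i, -3.5000-0.8660i]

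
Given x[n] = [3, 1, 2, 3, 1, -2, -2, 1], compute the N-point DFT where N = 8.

X[k] = Σ(n=0 to 7) x[n] · ω_8^(nk)
where ω_8 = e^(-2πi/8)

Computing each X[k]:
X[0] = 7
X[1] = 2.7071-7.5355i
X[2] = 4+5i
X[3] = 1.2929+0.4645i
X[4] = 1
X[5] = 1.2929-0.4645i
X[6] = 4-5i
X[7] = 2.7071+7.5355i

X = [7, 2.7071-7.5355i, 4+5i, 1.2929+0.4645i, 1, 1.2929-0.4645i, 4-5i, 2.7071+7.5355i]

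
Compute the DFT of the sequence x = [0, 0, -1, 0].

X[k] = Σ(n=0 to 3) x[n] · ω_4^(nk)
where ω_4 = e^(-2πi/4)

Computing each X[k]:
X[0] = -1
X[1] = 1
X[2] = -1
X[3] = 1

X = [-1, 1, -1, 1]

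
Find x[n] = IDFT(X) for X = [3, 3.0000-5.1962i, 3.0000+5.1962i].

x[n] = (1/3) Σ(k=0 to 2) X[k] · e^(2πikn/3)

Computing each x[n]:
x[0] = 3
x[1] = 3
x[2] = -3

x = [3, 3, -3]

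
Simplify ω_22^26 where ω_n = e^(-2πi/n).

Since ω_22^22 = 1, powers reduce modulo 22.
26 mod 22 = 4
So ω_22^26 = ω_22^4 = e^(-2πi·4/22)

ω_22^26 = ω_22^4 = 0.4154-0.9096i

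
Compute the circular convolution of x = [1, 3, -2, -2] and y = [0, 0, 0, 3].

(x ⊛ y)[n] = Σ(m=0 to 3) x[m] · y[(n-m) mod 4]

Computing each output sample:
(x ⊛ y)[0] = 9
(x ⊛ y)[1] = -6
(x ⊛ y)[2] = -6
(x ⊛ y)[3] = 3

x ⊛ y = [9, -6, -6, 3]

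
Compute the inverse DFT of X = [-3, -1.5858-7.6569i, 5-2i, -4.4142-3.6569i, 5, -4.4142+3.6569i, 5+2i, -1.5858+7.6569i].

x[n] = (1/8) Σ(k=0 to 7) X[k] · e^(2πikn/8)

Computing each x[n]:
x[0] = 0
x[1] = 2
x[2] = 0
x[3] = 0
x[4] = 3
x[5] = -3
x[6] = -2
x[7] = -3

x = [0, 2, 0, 0, 3, -3, -2, -3]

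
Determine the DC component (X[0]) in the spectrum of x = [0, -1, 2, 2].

X[0] = Σ(n=0 to 3) x[n] · ω_4^0 = Σ x[n]
= (0) + (-1) + (2) + (2)

X[0] = 3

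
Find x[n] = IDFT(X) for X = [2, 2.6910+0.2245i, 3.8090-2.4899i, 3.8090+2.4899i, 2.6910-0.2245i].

x[n] = (1/5) Σ(k=0 to 4) X[k] · e^(2πikn/5)

Computing each x[n]:
x[0] = 3
x[1] = 0
x[2] = -1
x[3] = 1
x[4] = -1

x = [3, 0, -1, 1, -1]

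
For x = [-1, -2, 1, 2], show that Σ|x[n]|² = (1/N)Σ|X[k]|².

Time domain:
Σ|x[n]|² = |-1|² + |-2|² + |1|² + |2|² = 10.0000

Frequency domain:
(1/4)Σ|X[k]|² = (1/4)(|0|² + |-2+4i|² + |0|² + |-2-4i|²) = (1/4)·40.0000 = 10.0000

Both sides agree, confirming Parseval's theorem.

Σ|x[n]|² = (1/N)Σ|X[k]|² = 10.0000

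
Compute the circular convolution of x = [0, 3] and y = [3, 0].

(x ⊛ y)[n] = Σ(m=0 to 1) x[m] · y[(n-m) mod 2]

Computing each output sample:
(x ⊛ y)[0] = 0
(x ⊛ y)[1] = 9

x ⊛ y = [0, 9]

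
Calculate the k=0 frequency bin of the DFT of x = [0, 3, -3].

X[0] = Σ(n=0 to 2) x[n] · ω_3^0 = Σ x[n]
= (0) + (3) + (-3)

X[0] = 0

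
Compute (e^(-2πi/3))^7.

Since ω_3^3 = 1, powers reduce modulo 3.
7 mod 3 = 1
So ω_3^7 = ω_3^1 = e^(-2πi·1/3)

ω_3^7 = ω_3^1 = -0.5000-0.8660i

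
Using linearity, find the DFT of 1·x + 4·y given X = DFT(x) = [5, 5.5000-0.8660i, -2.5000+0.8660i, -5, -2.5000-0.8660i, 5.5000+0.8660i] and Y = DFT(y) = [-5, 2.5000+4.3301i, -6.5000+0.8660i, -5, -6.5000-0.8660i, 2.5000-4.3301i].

By linearity: DFT(1x + 4y) = 1·DFT(x) + 4·DFT(y)
= 1·[5, 5.5000-0.8660i, -2.5000+0.8660i, -5, -2.5000-0.8660i, 5.5000+0.8660i] + 4·[-5, 2.5000+4.3301i, -6.5000+0.8660i, -5, -6.5000-0.8660i, 2.5000-4.3301i]

Computing element-wise:
Z[0] = 1·(5) + 4·(-5) = -15
Z[1] = 1·(5.5000-0.8660i) + 4·(2.5000+4.3301i) = 15.5000+16.4544i
Z[2] = 1·(-2.5000+0.8660i) + 4·(-6.5000+0.8660i) = -28.5000+4.3300i
Z[3] = 1·(-5) + 4·(-5) = -25
Z[4] = 1·(-2.5000-0.8660i) + 4·(-6.5000-0.8660i) = -28.5000-4.3300i
Z[5] = 1·(5.5000+0.8660i) + 4·(2.5000-4.3301i) = 15.5000-16.4544i

DFT(1x + 4y) = 1·X + 4·Y = [-15, 15.5000+16.4544i, -28.5000+4.3300i, -25, -28.5000-4.3300i, 15.5000-16.4544i]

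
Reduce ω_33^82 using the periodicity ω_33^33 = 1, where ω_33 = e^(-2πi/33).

Since ω_33^33 = 1, powers reduce modulo 33.
82 mod 33 = 16
So ω_33^82 = ω_33^16 = e^(-2πi·16/33)

ω_33^82 = ω_33^16 = -0.9955-0.0951i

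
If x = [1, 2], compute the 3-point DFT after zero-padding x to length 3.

Original 2-point DFT: [3, -1]
Zero-padded 3-point DFT provides frequency interpolation.

DFT_3([x, 0, ...]) = [3, -1.7321i, 1.7321i]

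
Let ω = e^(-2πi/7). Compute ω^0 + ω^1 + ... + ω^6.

Sum of all nth roots of unity equals 0 for n > 1 (geometric series with r ≠ 1).

0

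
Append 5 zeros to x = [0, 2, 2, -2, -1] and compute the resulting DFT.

Original 5-point DFT: [1, 0.3090-5.2043i, -0.8090+2.0409i, -0.8090-2.0409i, 0.3090+5.2043i]
Zero-padded 10-point DFT provides frequency interpolation.

DFT_10([x, 0, ...]) = [1, 3.6631-0.5878i, 0.3090-5.2043i, -4.1631-0.9511i, -0.8090+2.0409i, 1, -0.8090-2.0409i, -4.1631+0.9511i, 0.3090+5.2043i, 3.6631+0.5878i]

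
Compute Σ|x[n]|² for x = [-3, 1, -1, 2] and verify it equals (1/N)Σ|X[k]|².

Time domain:
Σ|x[n]|² = |-3|² + |1|² + |-1|² + |2|² = 15.0000

Frequency domain:
(1/4)Σ|X[k]|² = (1/4)(|-1|² + |-2+1i|² + |-7|² + |-2-1i|²) = (1/4)·60.0000 = 15.0000

Both sides agree, confirming Parseval's theorem.

Σ|x[n]|² = (1/N)Σ|X[k]|² = 15.0000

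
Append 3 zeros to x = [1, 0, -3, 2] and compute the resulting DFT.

Original 4-point DFT: [0, 4+2i, -4, 4-2i]
Zero-padded 7-point DFT provides frequency interpolation.

DFT_7([x, 0, ...]) = [0, -0.1344+2.0570i, 4.9499+0.2620i, -1.3155-4.2954i, -1.3155+4.2954i, 4.9499-0.2620i, -0.1344-2.0570i]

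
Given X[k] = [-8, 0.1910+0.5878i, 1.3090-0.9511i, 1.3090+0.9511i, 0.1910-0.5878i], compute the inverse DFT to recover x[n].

x[n] = (1/5) Σ(k=0 to 4) X[k] · e^(2πikn/5)

Computing each x[n]:
x[0] = -1
x[1] = -2
x[2] = -2
x[3] = -1
x[4] = -2

x = [-1, -2, -2, -1, -2]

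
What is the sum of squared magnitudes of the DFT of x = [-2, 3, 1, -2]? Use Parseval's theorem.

Parseval: Σ|x[n]|² = (1/N)Σ|X[k]|², so Σ|X[k]|² = N·Σ|x[n]|² = 4·18.0000

Σ|X[k]|² = N·Σ|x[n]|² = 4·18.0000 = 72.0000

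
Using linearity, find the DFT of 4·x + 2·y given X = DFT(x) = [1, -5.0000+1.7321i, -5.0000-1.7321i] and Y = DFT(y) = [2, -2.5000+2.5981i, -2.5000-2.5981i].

By linearity: DFT(4x + 2y) = 4·DFT(x) + 2·DFT(y)
= 4·[1, -5.0000+1.7321i, -5.0000-1.7321i] + 2·[2, -2.5000+2.5981i, -2.5000-2.5981i]

Computing element-wise:
Z[0] = 4·(1) + 2·(2) = 8
Z[1] = 4·(-5.0000+1.7321i) + 2·(-2.5000+2.5981i) = -25.0000+12.1246i
Z[2] = 4·(-5.0000-1.7321i) + 2·(-2.5000-2.5981i) = -25.0000-12.1246i

DFT(4x + 2y) = 4·X + 2·Y = [8, -25.0000+12.1246i, -25.0000-12.1246i]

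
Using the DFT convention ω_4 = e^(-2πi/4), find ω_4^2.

ω_4^2 = e^(-2πi·2/4)
= cos(-2π·2/4) + i·sin(-2π·2/4)
= cos(-4π/4) + i·sin(-4π/4)

ω_4^2 = cos(-4π/4) + i·sin(-4π/4) = -1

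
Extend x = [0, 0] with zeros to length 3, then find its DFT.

Original 2-point DFT: [0, 0]
Zero-padded 3-point DFT provides frequency interpolation.

DFT_3([x, 0, ...]) = [0, 0, 0]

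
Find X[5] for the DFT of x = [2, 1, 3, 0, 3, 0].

X[5] = Σ(n=0 to 5) x[n] · ω_6^(5n) where ω_6 = e^(-2πi/6)
= (2)·ω_6^0 + (1)·ω_6^5 + (3)·ω_6^10 + (0)·ω_6^15 + (3)·ω_6^20 + (0)·ω_6^25

X[5] = -0.5000+0.8660i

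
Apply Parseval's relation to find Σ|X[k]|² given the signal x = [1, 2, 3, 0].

Parseval: Σ|x[n]|² = (1/N)Σ|X[k]|², so Σ|X[k]|² = N·Σ|x[n]|² = 4·14.0000

Σ|X[k]|² = N·Σ|x[n]|² = 4·14.0000 = 56.0000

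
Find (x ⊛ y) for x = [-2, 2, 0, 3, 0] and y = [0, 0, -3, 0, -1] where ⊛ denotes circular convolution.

(x ⊛ y)[n] = Σ(m=0 to 4) x[m] · y[(n-m) mod 5]

Computing each output sample:
(x ⊛ y)[0] = -11
(x ⊛ y)[1] = 0
(x ⊛ y)[2] = 3
(x ⊛ y)[3] = -6
(x ⊛ y)[4] = 2

x ⊛ y = [-11, 0, 3, -6, 2]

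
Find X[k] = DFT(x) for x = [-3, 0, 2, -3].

X[k] = Σ(n=0 to 3) x[n] · ω_4^(nk)
where ω_4 = e^(-2πi/4)

Computing each X[k]:
X[0] = -4
X[1] = -5-3i
X[2] = 2
X[3] = -5+3i

X = [-4, -5-3i, 2, -5+3i]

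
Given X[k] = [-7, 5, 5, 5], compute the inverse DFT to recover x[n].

x[n] = (1/4) Σ(k=0 to 3) X[k] · e^(2πikn/4)

Computing each x[n]:
x[0] = 2
x[1] = -3
x[2] = -3
x[3] = -3

x = [2, -3, -3, -3]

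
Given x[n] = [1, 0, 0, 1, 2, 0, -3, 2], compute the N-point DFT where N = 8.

X[k] = Σ(n=0 to 7) x[n] · ω_8^(nk)
where ω_8 = e^(-2πi/8)

Computing each X[k]:
X[0] = 3
X[1] = -0.2929-2.2929i
X[2] = 6+3i
X[3] = -1.7071+3.7071i
X[4] = -3
X[5] = -1.7071-3.7071i
X[6] = 6-3i
X[7] = -0.2929+2.2929i

X = [3, -0.2929-2.2929i, 6+3i, -1.7071+3.7071i, -3, -1.7071-3.7071i, 6-3i, -0.2929+2.2929i]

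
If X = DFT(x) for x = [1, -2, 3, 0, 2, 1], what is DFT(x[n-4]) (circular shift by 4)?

Time shift by 4: X_shifted[k] = ω_6^(4k) · X[k]
Shifted x = [3, 0, 2, 1, 1, -2]

DFT(x[n-4]) = [5, -0.5000-2.5981i, 3.5000-0.8660i, 7, 3.5000+0.8660i, -0.5000+2.5981i]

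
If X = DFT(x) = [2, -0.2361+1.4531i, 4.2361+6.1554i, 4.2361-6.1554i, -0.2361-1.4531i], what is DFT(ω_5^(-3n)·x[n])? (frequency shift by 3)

Modulation property: DFT(ω_5^(-3n)·x[n]) = X[(k-3) mod 5], so circularly shift X by 3 positions.

X[k-3] = [4.2361+6.1554i, 4.2361-6.1554i, -0.2361-1.4531i, 2, -0.2361+1.4531i]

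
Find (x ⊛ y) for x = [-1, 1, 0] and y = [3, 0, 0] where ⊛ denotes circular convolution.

(x ⊛ y)[n] = Σ(m=0 to 2) x[m] · y[(n-m) mod 3]

Computing each output sample:
(x ⊛ y)[0] = -3
(x ⊛ y)[1] = 3
(x ⊛ y)[2] = 0

x ⊛ y = [-3, 3, 0]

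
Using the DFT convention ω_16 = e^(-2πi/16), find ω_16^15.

ω_16^15 = e^(-2πi·15/16)
= cos(-2π·15/16) + i·sin(-2π·15/16)
= cos(-30π/16) + i·sin(-30π/16)

ω_16^15 = cos(-30π/16) + i·sin(-30π/16) = 0.9239+0.3827i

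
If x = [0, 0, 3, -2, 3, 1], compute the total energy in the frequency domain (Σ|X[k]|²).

Parseval: Σ|x[n]|² = (1/N)Σ|X[k]|², so Σ|X[k]|² = N·Σ|x[n]|² = 6·23.0000

Σ|X[k]|² = N·Σ|x[n]|² = 6·23.0000 = 138.0000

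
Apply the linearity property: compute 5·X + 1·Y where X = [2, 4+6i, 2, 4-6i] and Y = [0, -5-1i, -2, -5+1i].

By linearity: DFT(5x + 1y) = 5·DFT(x) + 1·DFT(y)
= 5·[2, 4+6i, 2, 4-6i] + 1·[0, -5-1i, -2, -5+1i]

Computing element-wise:
Z[0] = 5·(2) + 1·(0) = 10
Z[1] = 5·(4+6i) + 1·(-5-1i) = 15+29i
Z[2] = 5·(2) + 1·(-2) = 8
Z[3] = 5·(4-6i) + 1·(-5+1i) = 15-29i

DFT(5x + 1y) = 5·X + 1·Y = [10, 15+29i, 8, 15-29i]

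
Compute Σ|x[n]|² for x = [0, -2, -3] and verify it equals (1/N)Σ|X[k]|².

Time domain:
Σ|x[n]|² = |0|² + |-2|² + |-3|² = 13.0000

Frequency domain:
(1/3)Σ|X[k]|² = (1/3)(|-5|² + |2.5000-0.8660i|² + |2.5000+0.8660i|²) = (1/3)·39.0000 = 13.0000

Both sides agree, confirming Parseval's theorem.

Σ|x[n]|² = (1/N)Σ|X[k]|² = 13.0000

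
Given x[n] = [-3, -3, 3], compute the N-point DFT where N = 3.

X[k] = Σ(n=0 to 2) x[n] · ω_3^(nk)
where ω_3 = e^(-2πi/3)

Computing each X[k]:
X[0] = -3
X[1] = -3.0000+5.1962i
X[2] = -3.0000-5.1962i

X = [-3, -3.0000+5.1962i, -3.0000-5.1962i]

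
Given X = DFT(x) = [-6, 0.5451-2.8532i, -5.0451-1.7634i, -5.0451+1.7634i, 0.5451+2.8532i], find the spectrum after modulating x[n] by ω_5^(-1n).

Modulation property: DFT(ω_5^(-1n)·x[n]) = X[(k-1) mod 5], so circularly shift X by 1 positions.

X[k-1] = [0.5451+2.8532i, -6, 0.5451-2.8532i, -5.0451-1.7634i, -5.0451+1.7634i]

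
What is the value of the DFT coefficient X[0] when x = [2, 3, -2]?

X[0] = Σ(n=0 to 2) x[n] · ω_3^0 = Σ x[n]
= (2) + (3) + (-2)

X[0] = 3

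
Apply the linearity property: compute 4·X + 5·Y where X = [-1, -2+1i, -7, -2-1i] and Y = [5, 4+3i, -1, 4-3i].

By linearity: DFT(4x + 5y) = 4·DFT(x) + 5·DFT(y)
= 4·[-1, -2+1i, -7, -2-1i] + 5·[5, 4+3i, -1, 4-3i]

Computing element-wise:
Z[0] = 4·(-1) + 5·(5) = 21
Z[1] = 4·(-2+1i) + 5·(4+3i) = 12+19i
Z[2] = 4·(-7) + 5·(-1) = -33
Z[3] = 4·(-2-1i) + 5·(4-3i) = 12-19i

DFT(4x + 5y) = 4·X + 5·Y = [21, 12+19i, -33, 12-19i]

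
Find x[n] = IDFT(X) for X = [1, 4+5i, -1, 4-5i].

x[n] = (1/4) Σ(k=0 to 3) X[k] · e^(2πikn/4)

Computing each x[n]:
x[0] = 2
x[1] = -2
x[2] = -2
x[3] = 3

x = [2, -2, -2, 3]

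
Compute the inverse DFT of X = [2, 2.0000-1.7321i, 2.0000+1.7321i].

x[n] = (1/3) Σ(k=0 to 2) X[k] · e^(2πikn/3)

Computing each x[n]:
x[0] = 2
x[1] = 1
x[2] = -1

x = [2, 1, -1]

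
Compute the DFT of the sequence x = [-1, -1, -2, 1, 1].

X[k] = Σ(n=0 to 4) x[n] · ω_5^(nk)
where ω_5 = e^(-2πi/5)

Computing each X[k]:
X[0] = -2
X[1] = -0.1910+3.6655i
X[2] = -1.3090-1.6776i
X[3] = -1.3090+1.6776i
X[4] = -0.1910-3.6655i

X = [-2, -0.1910+3.6655i, -1.3090-1.6776i, -1.3090+1.6776i, -0.1910-3.6655i]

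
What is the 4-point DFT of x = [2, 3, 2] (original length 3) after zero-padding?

Original 3-point DFT: [7, -0.5000-0.8660i, -0.5000+0.8660i]
Zero-padded 4-point DFT provides frequency interpolation.

DFT_4([x, 0, ...]) = [7, -3i, 1, 3i]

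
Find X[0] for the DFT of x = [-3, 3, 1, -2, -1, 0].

X[0] = Σ(n=0 to 5) x[n] · ω_6^0 = Σ x[n]
= (-3) + (3) + (1) + (-2) + (-1) + (0)

X[0] = -2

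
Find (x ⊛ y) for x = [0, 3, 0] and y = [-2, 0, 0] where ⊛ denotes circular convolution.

(x ⊛ y)[n] = Σ(m=0 to 2) x[m] · y[(n-m) mod 3]

Computing each output sample:
(x ⊛ y)[0] = 0
(x ⊛ y)[1] = -6
(x ⊛ y)[2] = 0

x ⊛ y = [0, -6, 0]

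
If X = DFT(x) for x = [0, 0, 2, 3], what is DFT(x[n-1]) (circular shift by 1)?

Time shift by 1: X_shifted[k] = ω_4^(1k) · X[k]
Shifted x = [3, 0, 0, 2]

DFT(x[n-1]) = [5, 3+2i, 1, 3-2i]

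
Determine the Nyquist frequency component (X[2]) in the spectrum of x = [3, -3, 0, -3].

X[2] = Σ(n=0 to 3) x[n] · ω_4^(2n) where ω_4 = e^(-2πi/4)
= (3)·ω_4^0 + (-3)·ω_4^2 + (0)·ω_4^4 + (-3)·ω_4^6

X[2] = 9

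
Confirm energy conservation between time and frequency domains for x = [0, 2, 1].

Time domain:
Σ|x[n]|² = |0|² + |2|² + |1|² = 5.0000

Frequency domain:
(1/3)Σ|X[k]|² = (1/3)(|3|² + |-1.5000-0.8660i|² + |-1.5000+0.8660i|²) = (1/3)·15.0000 = 5.0000

Both sides agree, confirming Parseval's theorem.

Σ|x[n]|² = (1/N)Σ|X[k]|² = 5.0000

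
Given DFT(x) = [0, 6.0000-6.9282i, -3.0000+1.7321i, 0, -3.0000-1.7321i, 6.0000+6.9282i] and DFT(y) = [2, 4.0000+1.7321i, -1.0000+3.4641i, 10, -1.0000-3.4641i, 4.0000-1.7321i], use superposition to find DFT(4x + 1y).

By linearity: DFT(4x + 1y) = 4·DFT(x) + 1·DFT(y)
= 4·[0, 6.0000-6.9282i, -3.0000+1.7321i, 0, -3.0000-1.7321i, 6.0000+6.9282i] + 1·[2, 4.0000+1.7321i, -1.0000+3.4641i, 10, -1.0000-3.4641i, 4.0000-1.7321i]

Computing element-wise:
Z[0] = 4·(0) + 1·(2) = 2
Z[1] = 4·(6.0000-6.9282i) + 1·(4.0000+1.7321i) = 28.0000-25.9807i
Z[2] = 4·(-3.0000+1.7321i) + 1·(-1.0000+3.4641i) = -13.0000+10.3925i
Z[3] = 4·(0) + 1·(10) = 10
Z[4] = 4·(-3.0000-1.7321i) + 1·(-1.0000-3.4641i) = -13.0000-10.3925i
Z[5] = 4·(6.0000+6.9282i) + 1·(4.0000-1.7321i) = 28.0000+25.9807i

DFT(4x + 1y) = 4·X + 1·Y = [2, 28.0000-25.9807i, -13.0000+10.3925i, 10, -13.0000-10.3925i, 28.0000+25.9807i]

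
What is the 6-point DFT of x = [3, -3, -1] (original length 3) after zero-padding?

Original 3-point DFT: [-1, 5.0000+1.7321i, 5.0000-1.7321i]
Zero-padded 6-point DFT provides frequency interpolation.

DFT_6([x, 0, ...]) = [-1, 2.0000+3.4641i, 5.0000+1.7321i, 5, 5.0000-1.7321i, 2.0000-3.4641i]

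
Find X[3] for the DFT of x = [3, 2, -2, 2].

X[3] = Σ(n=0 to 3) x[n] · ω_4^(3n) where ω_4 = e^(-2πi/4)
= (3)·ω_4^0 + (2)·ω_4^3 + (-2)·ω_4^6 + (2)·ω_4^9

X[3] = 5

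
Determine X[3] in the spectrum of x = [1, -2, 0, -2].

X[3] = Σ(n=0 to 3) x[n] · ω_4^(3n) where ω_4 = e^(-2πi/4)
= (1)·ω_4^0 + (-2)·ω_4^3 + (0)·ω_4^6 + (-2)·ω_4^9

X[3] = 1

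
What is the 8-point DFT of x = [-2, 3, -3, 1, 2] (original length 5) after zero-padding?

Original 5-point DFT: [1, 1.1631+1.4001i, -6.6631-4.3920i, -6.6631+4.3920i, 1.1631-1.4001i]
Zero-padded 8-point DFT provides frequency interpolation.

DFT_8([x, 0, ...]) = [1, -2.5858+0.1716i, 3-2i, -5.4142-5.8284i, -7, -5.4142+5.8284i, 3+2i, -2.5858-0.1716i]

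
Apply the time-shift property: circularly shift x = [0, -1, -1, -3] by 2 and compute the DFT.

Time shift by 2: X_shifted[k] = ω_4^(2k) · X[k]
Shifted x = [-1, -3, 0, -1]

DFT(x[n-2]) = [-5, -1+2i, 3, -1-2i]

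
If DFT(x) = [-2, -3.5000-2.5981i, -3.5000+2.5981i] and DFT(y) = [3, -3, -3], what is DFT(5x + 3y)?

By linearity: DFT(5x + 3y) = 5·DFT(x) + 3·DFT(y)
= 5·[-2, -3.5000-2.5981i, -3.5000+2.5981i] + 3·[3, -3, -3]

Computing element-wise:
Z[0] = 5·(-2) + 3·(3) = -1
Z[1] = 5·(-3.5000-2.5981i) + 3·(-3) = -26.5000-12.9905i
Z[2] = 5·(-3.5000+2.5981i) + 3·(-3) = -26.5000+12.9905i

DFT(5x + 3y) = 5·X + 3·Y = [-1, -26.5000-12.9905i, -26.5000+12.9905i]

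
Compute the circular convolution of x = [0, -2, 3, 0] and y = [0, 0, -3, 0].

(x ⊛ y)[n] = Σ(m=0 to 3) x[m] · y[(n-m) mod 4]

Computing each output sample:
(x ⊛ y)[0] = -9
(x ⊛ y)[1] = 0
(x ⊛ y)[2] = 0
(x ⊛ y)[3] = 6

x ⊛ y = [-9, 0, 0, 6]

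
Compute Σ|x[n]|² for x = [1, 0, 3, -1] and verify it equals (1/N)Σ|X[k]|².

Time domain:
Σ|x[n]|² = |1|² + |0|² + |3|² + |-1|² = 11.0000

Frequency domain:
(1/4)Σ|X[k]|² = (1/4)(|3|² + |-2-1i|² + |5|² + |-2+1i|²) = (1/4)·44.0000 = 11.0000

Both sides agree, confirming Parseval's theorem.

Σ|x[n]|² = (1/N)Σ|X[k]|² = 11.0000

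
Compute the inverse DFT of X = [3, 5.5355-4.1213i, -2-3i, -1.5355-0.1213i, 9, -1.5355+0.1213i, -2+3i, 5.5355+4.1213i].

x[n] = (1/8) Σ(k=0 to 7) X[k] · e^(2πikn/8)

Computing each x[n]:
x[0] = 2
x[1] = 2
x[2] = 3
x[3] = -2
x[4] = 0
x[5] = -2
x[6] = 1
x[7] = -1

x = [2, 2, 3, -2, 0, -2, 1, -1]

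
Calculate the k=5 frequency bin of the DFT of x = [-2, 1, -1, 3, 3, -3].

X[5] = Σ(n=0 to 5) x[n] · ω_6^(5n) where ω_6 = e^(-2πi/6)
= (-2)·ω_6^0 + (1)·ω_6^5 + (-1)·ω_6^10 + (3)·ω_6^15 + (3)·ω_6^20 + (-3)·ω_6^25

X[5] = -7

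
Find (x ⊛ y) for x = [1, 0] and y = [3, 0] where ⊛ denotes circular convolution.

(x ⊛ y)[n] = Σ(m=0 to 1) x[m] · y[(n-m) mod 2]

Computing each output sample:
(x ⊛ y)[0] = 3
(x ⊛ y)[1] = 0

x ⊛ y = [3, 0]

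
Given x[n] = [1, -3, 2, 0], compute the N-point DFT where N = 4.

X[k] = Σ(n=0 to 3) x[n] · ω_4^(nk)
where ω_4 = e^(-2πi/4)

Computing each X[k]:
X[0] = 0
X[1] = -1+3i
X[2] = 6
X[3] = -1-3i

X = [0, -1+3i, 6, -1-3i]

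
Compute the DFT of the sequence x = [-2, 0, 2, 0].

X[k] = Σ(n=0 to 3) x[n] · ω_4^(nk)
where ω_4 = e^(-2πi/4)

Computing each X[k]:
X[0] = 0
X[1] = -4
X[2] = 0
X[3] = -4

X = [0, -4, 0, -4]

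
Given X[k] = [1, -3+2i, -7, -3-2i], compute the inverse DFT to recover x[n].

x[n] = (1/4) Σ(k=0 to 3) X[k] · e^(2πikn/4)

Computing each x[n]:
x[0] = -3
x[1] = 1
x[2] = 0
x[3] = 3

x = [-3, 1, 0, 3]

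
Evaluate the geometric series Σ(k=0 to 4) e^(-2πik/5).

Sum of all nth roots of unity equals 0 for n > 1 (geometric series with r ≠ 1).

0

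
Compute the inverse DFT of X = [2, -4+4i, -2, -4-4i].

x[n] = (1/4) Σ(k=0 to 3) X[k] · e^(2πikn/4)

Computing each x[n]:
x[0] = -2
x[1] = -1
x[2] = 2
x[3] = 3

x = [-2, -1, 2, 3]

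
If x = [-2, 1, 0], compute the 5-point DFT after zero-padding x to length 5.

Original 3-point DFT: [-1, -2.5000-0.8660i, -2.5000+0.8660i]
Zero-padded 5-point DFT provides frequency interpolation.

DFT_5([x, 0, ...]) = [-1, -1.6910-0.9511i, -2.8090-0.5878i, -2.8090+0.5878i, -1.6910+0.9511i]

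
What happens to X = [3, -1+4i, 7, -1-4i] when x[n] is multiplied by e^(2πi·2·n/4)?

Modulation property: DFT(ω_4^(-2n)·x[n]) = X[(k-2) mod 4], so circularly shift X by 2 positions.

X[k-2] = [7, -1-4i, 3, -1+4i]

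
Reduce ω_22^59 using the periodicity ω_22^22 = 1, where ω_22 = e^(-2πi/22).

Since ω_22^22 = 1, powers reduce modulo 22.
59 mod 22 = 15
So ω_22^59 = ω_22^15 = e^(-2πi·15/22)

ω_22^59 = ω_22^15 = -0.4154+0.9096i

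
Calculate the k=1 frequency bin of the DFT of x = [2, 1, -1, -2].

X[1] = Σ(n=0 to 3) x[n] · ω_4^(1n) where ω_4 = e^(-2πi/4)
= (2)·ω_4^0 + (1)·ω_4^1 + (-1)·ω_4^2 + (-2)·ω_4^3

X[1] = 3-3i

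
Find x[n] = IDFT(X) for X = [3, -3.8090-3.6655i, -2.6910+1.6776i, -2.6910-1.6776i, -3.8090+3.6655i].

x[n] = (1/5) Σ(k=0 to 4) X[k] · e^(2πikn/5)

Computing each x[n]:
x[0] = -2
x[1] = 2
x[2] = 3
x[3] = 0
x[4] = 0

x = [-2, 2, 3, 0, 0]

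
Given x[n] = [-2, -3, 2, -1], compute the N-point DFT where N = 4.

X[k] = Σ(n=0 to 3) x[n] · ω_4^(nk)
where ω_4 = e^(-2πi/4)

Computing each X[k]:
X[0] = -4
X[1] = -4+2i
X[2] = 4
X[3] = -4-2i

X = [-4, -4+2i, 4, -4-2i]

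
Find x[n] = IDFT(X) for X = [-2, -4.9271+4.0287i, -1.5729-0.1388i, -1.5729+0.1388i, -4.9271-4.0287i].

x[n] = (1/5) Σ(k=0 to 4) X[k] · e^(2πikn/5)

Computing each x[n]:
x[0] = -3
x[1] = -2
x[2] = 0
x[3] = 2
x[4] = 1

x = [-3, -2, 0, 2, 1]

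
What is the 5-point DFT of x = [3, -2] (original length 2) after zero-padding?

Original 2-point DFT: [1, 5]
Zero-padded 5-point DFT provides frequency interpolation.

DFT_5([x, 0, ...]) = [1, 2.3820+1.9021i, 4.6180+1.1756i, 4.6180-1.1756i, 2.3820-1.9021i]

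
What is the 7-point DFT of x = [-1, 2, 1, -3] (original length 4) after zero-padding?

Original 4-point DFT: [-1, -2-5i, 1, -2+5i]
Zero-padded 7-point DFT provides frequency interpolation.

DFT_7([x, 0, ...]) = [-1, 2.7274-1.2369i, -4.2165-3.8615i, -1.5109+2.8388i, -1.5109-2.8388i, -4.2165+3.8615i, 2.7274+1.2369i]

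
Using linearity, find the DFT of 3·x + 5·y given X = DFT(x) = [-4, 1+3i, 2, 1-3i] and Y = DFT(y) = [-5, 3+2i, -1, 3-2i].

By linearity: DFT(3x + 5y) = 3·DFT(x) + 5·DFT(y)
= 3·[-4, 1+3i, 2, 1-3i] + 5·[-5, 3+2i, -1, 3-2i]

Computing element-wise:
Z[0] = 3·(-4) + 5·(-5) = -37
Z[1] = 3·(1+3i) + 5·(3+2i) = 18+19i
Z[2] = 3·(2) + 5·(-1) = 1
Z[3] = 3·(1-3i) + 5·(3-2i) = 18-19i

DFT(3x + 5y) = 3·X + 5·Y = [-37, 18+19i, 1, 18-19i]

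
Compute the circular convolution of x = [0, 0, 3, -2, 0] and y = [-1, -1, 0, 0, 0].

(x ⊛ y)[n] = Σ(m=0 to 4) x[m] · y[(n-m) mod 5]

Computing each output sample:
(x ⊛ y)[0] = 0
(x ⊛ y)[1] = 0
(x ⊛ y)[2] = -3
(x ⊛ y)[3] = -1
(x ⊛ y)[4] = 2

x ⊛ y = [0, 0, -3, -1, 2]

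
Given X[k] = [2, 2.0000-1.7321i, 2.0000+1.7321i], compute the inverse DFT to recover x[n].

x[n] = (1/3) Σ(k=0 to 2) X[k] · e^(2πikn/3)

Computing each x[n]:
x[0] = 2
x[1] = 1
x[2] = -1

x = [2, 1, -1]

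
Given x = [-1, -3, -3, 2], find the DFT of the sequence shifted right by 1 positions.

Time shift by 1: X_shifted[k] = ω_4^(1k) · X[k]
Shifted x = [2, -1, -3, -3]

DFT(x[n-1]) = [-5, 5-2i, 3, 5+2i]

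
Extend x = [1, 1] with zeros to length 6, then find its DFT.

Original 2-point DFT: [2, 0]
Zero-padded 6-point DFT provides frequency interpolation.

DFT_6([x, 0, ...]) = [2, 1.5000-0.8660i, 0.5000-0.8660i, 0, 0.5000+0.8660i, 1.5000+0.8660i]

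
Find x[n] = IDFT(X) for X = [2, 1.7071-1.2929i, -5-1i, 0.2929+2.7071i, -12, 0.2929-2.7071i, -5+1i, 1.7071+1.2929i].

x[n] = (1/8) Σ(k=0 to 7) X[k] · e^(2πikn/8)

Computing each x[n]:
x[0] = -2
x[1] = 2
x[2] = 1
x[3] = 1
x[4] = -3
x[5] = 2
x[6] = -1
x[7] = 2

x = [-2, 2, 1, 1, -3, 2, -1, 2]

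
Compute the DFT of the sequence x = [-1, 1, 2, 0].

X[k] = Σ(n=0 to 3) x[n] · ω_4^(nk)
where ω_4 = e^(-2πi/4)

Computing each X[k]:
X[0] = 2
X[1] = -3-1i
X[2] = 0
X[3] = -3+1i

X = [2, -3-1i, 0, -3+1i]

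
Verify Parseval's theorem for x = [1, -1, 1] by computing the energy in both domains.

Time domain:
Σ|x[n]|² = |1|² + |-1|² + |1|² = 3.0000

Frequency domain:
(1/3)Σ|X[k]|² = (1/3)(|1|² + |1.0000+1.7321i|² + |1.0000-1.7321i|²) = (1/3)·9.0000 = 3.0000

Both sides agree, confirming Parseval's theorem.

Σ|x[n]|² = (1/N)Σ|X[k]|² = 3.0000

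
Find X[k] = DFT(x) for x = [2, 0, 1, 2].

X[k] = Σ(n=0 to 3) x[n] · ω_4^(nk)
where ω_4 = e^(-2πi/4)

Computing each X[k]:
X[0] = 5
X[1] = 1+2i
X[2] = 1
X[3] = 1-2i

X = [5, 1+2i, 1, 1-2i]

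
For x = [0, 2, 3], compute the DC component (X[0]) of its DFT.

X[0] = Σ(n=0 to 2) x[n] · ω_3^0 = Σ x[n]
= (0) + (2) + (3)

X[0] = 5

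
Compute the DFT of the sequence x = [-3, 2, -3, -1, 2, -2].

X[k] = Σ(n=0 to 5) x[n] · ω_6^(nk)
where ω_6 = e^(-2πi/6)

Computing each X[k]:
X[0] = -5
X[1] = -1.5000+0.8660i
X[2] = -3.5000-7.7942i
X[3] = -3
X[4] = -3.5000+7.7942i
X[5] = -1.5000-0.8660i

X = [-5, -1.5000+0.8660i, -3.5000-7.7942i, -3, -3.5000+7.7942i, -1.5000-0.8660i]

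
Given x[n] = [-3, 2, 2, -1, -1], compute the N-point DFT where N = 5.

X[k] = Σ(n=0 to 4) x[n] · ω_5^(nk)
where ω_5 = e^(-2πi/5)

Computing each X[k]:
X[0] = -1
X[1] = -3.5000-4.6165i
X[2] = -3.5000+1.0898i
X[3] = -3.5000-1.0898i
X[4] = -3.5000+4.6165i

X = [-1, -3.5000-4.6165i, -3.5000+1.0898i, -3.5000-1.0898i, -3.5000+4.6165i]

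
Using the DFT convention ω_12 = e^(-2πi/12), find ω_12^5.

ω_12^5 = e^(-2πi·5/12)
= cos(-2π·5/12) + i·sin(-2π·5/12)
= cos(-10π/12) + i·sin(-10π/12)

ω_12^5 = cos(-10π/12) + i·sin(-10π/12) = -0.8660-0.5000i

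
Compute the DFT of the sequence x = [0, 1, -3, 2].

X[k] = Σ(n=0 to 3) x[n] · ω_4^(nk)
where ω_4 = e^(-2πi/4)

Computing each X[k]:
X[0] = 0
X[1] = 3+1i
X[2] = -6
X[3] = 3-1i

X = [0, 3+1i, -6, 3-1i]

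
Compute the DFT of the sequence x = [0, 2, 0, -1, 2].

X[k] = Σ(n=0 to 4) x[n] · ω_5^(nk)
where ω_5 = e^(-2πi/5)

Computing each X[k]:
X[0] = 3
X[1] = 2.0451-0.5878i
X[2] = -3.5451+0.9511i
X[3] = -3.5451-0.9511i
X[4] = 2.0451+0.5878i

X = [3, 2.0451-0.5878i, -3.5451+0.9511i, -3.5451-0.9511i, 2.0451+0.5878i]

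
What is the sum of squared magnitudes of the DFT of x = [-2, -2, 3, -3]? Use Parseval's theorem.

Parseval: Σ|x[n]|² = (1/N)Σ|X[k]|², so Σ|X[k]|² = N·Σ|x[n]|² = 4·26.0000

Σ|X[k]|² = N·Σ|x[n]|² = 4·26.0000 = 104.0000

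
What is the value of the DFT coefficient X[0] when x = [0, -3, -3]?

X[0] = Σ(n=0 to 2) x[n] · ω_3^0 = Σ x[n]
= (0) + (-3) + (-3)

X[0] = -6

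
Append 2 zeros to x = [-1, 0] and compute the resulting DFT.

Original 2-point DFT: [-1, -1]
Zero-padded 4-point DFT provides frequency interpolation.

DFT_4([x, 0, ...]) = [-1, -1, -1, -1]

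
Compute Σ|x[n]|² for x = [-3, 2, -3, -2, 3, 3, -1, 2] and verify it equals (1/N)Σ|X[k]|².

Time domain:
Σ|x[n]|² = |-3|² + |2|² + |-3|² + |-2|² + |3|² + |3|² + |-1|² + |2|² = 49.0000

Frequency domain:
(1/8)Σ|X[k]|² = (1/8)(|1|² + |-3.8787+5.5355i|² + |4-5i|² + |-8.1213+1.5355i|² + |-9|² + |-8.1213-1.5355i|² + |4+5i|² + |-3.8787-5.5355i|²) = (1/8)·392.0000 = 49.0000

Both sides agree, confirming Parseval's theorem.

Σ|x[n]|² = (1/N)Σ|X[k]|² = 49.0000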